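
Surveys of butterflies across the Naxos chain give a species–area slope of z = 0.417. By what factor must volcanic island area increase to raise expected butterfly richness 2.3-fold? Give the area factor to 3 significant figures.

(A₂/A₁)^0.417 = 2.3, so A₂/A₁ = 2.3^(1/0.417) = 2.3^2.398
ln(A₂/A₁) = ln 2.3 / 0.417 = 0.8329 / 0.417 = 1.9974
A₂/A₁ = e^1.9974 ≈ 7.37

7.37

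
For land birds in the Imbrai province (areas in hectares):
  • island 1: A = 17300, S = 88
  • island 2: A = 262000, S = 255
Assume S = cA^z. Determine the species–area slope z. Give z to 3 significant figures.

Taking logs: ln S = ln c + z ln A, so z = (ln S₂ − ln S₁)/(ln A₂ − ln A₁).
z = ln(255/88) / ln(262000/17300) = ln(2.898) / ln(15.14) = 1.0639 / 2.7176 = 0.3915

0.391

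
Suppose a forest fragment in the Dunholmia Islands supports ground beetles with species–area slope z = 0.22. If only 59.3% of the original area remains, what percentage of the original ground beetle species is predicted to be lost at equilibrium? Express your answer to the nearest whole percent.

S_new/S_old = (A_new/A_old)^z = 0.593^0.22
= exp(0.22 × ln 0.593) = exp(0.22 × -0.5226) = exp(-0.1150) ≈ 0.8914
Fraction lost = 1 − 0.8914 = 0.1086

11%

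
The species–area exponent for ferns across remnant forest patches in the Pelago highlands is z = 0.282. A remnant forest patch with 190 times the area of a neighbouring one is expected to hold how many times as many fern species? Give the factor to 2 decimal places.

S₂/S₁ = (A₂/A₁)^z = 190^0.282
ln(S₂/S₁) = 0.282 × ln 190 = 0.282 × 5.2470 = 1.4797
S₂/S₁ = e^1.4797 ≈ 4.391

4.39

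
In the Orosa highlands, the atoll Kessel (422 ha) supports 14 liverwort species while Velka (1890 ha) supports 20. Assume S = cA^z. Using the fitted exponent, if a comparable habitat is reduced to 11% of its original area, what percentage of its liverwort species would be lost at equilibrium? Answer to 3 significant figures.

z = ln(20/14) / ln(1890/422) = 0.3567 / 1.4993 = 0.2379
S_new/S_old = (A_new/A_old)^z = 0.11^0.2379 = exp(0.2379 × -2.2073) = 0.5915
Fraction lost = 1 − 0.5915 = 0.4085

40.8%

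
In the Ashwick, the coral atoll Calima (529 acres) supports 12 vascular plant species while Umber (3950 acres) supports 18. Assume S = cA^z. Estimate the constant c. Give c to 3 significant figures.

3.39

z = ln(S₂/S₁) / ln(A₂/A₁) = ln(18/12) / ln(3950/529) = 0.4055 / 2.0105 = 0.2017
c = S₁ / A₁^z = 12 / 529^0.2017 = 12 / 3.542 = 3.388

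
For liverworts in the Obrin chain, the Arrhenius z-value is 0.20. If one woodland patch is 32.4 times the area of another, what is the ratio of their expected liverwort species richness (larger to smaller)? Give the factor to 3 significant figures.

2.00

S₂/S₁ = (A₂/A₁)^z = 32.4^0.2
ln(S₂/S₁) = 0.2 × ln 32.4 = 0.2 × 3.4782 = 0.6956
S₂/S₁ = e^0.6956 ≈ 2.005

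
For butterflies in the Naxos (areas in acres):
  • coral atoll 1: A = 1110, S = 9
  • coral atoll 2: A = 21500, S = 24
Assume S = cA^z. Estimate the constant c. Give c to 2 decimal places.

z = ln(S₂/S₁) / ln(A₂/A₁) = ln(24/9) / ln(21500/1110) = 0.9808 / 2.9637 = 0.3309
c = S₁ / A₁^z = 9 / 1110^0.3309 = 9 / 10.18 = 0.8839

0.88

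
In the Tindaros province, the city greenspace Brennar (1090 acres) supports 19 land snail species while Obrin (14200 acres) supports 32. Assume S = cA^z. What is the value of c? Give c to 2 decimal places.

z = ln(S₂/S₁) / ln(A₂/A₁) = ln(32/19) / ln(14200/1090) = 0.5213 / 2.5671 = 0.2031
c = S₁ / A₁^z = 19 / 1090^0.2031 = 19 / 4.138 = 4.591

4.59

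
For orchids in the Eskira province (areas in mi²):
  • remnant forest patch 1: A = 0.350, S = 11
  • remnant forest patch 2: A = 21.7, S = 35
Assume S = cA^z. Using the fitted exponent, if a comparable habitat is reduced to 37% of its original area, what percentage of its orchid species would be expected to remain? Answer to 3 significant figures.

z = ln(35/11) / ln(21.7/0.35) = 1.1575 / 4.1271 = 0.2804
S_new/S_old = (A_new/A_old)^z = 0.37^0.2804 = exp(0.2804 × -0.9943) = 0.7567

75.7%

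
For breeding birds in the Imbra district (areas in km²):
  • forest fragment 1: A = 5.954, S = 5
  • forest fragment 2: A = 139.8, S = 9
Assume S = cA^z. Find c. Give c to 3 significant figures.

3.59

z = ln(S₂/S₁) / ln(A₂/A₁) = ln(9/5) / ln(139.8/5.954) = 0.5878 / 3.1561 = 0.1862
c = S₁ / A₁^z = 5 / 5.954^0.1862 = 5 / 1.394 = 3.587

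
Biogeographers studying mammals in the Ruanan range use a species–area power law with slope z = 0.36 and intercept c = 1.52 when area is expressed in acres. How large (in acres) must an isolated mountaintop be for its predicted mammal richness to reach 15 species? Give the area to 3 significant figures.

578 acres

15 = 1.52 × A^0.36  ⇒  A^0.36 = 15/1.52 = 9.868
ln A = ln(9.868) / 0.36 = 2.2893 / 0.36 = 6.3593
A = e^6.3593 ≈ 577.8 acres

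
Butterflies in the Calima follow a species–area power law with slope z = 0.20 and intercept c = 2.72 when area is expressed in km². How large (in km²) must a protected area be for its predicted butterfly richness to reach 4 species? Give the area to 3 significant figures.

4 = 2.72 × A^0.2  ⇒  A^0.2 = 4/2.72 = 1.471
ln A = ln(1.471) / 0.2 = 0.3857 / 0.2 = 1.9283
A = e^1.9283 ≈ 6.878 km²

6.88 km²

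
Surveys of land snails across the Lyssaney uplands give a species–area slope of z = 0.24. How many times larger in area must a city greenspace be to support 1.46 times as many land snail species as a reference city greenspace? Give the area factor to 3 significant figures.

(A₂/A₁)^0.24 = 1.46, so A₂/A₁ = 1.46^(1/0.24) = 1.46^4.167
ln(A₂/A₁) = ln 1.46 / 0.24 = 0.3784 / 0.24 = 1.5768
A₂/A₁ = e^1.5768 ≈ 4.84

4.84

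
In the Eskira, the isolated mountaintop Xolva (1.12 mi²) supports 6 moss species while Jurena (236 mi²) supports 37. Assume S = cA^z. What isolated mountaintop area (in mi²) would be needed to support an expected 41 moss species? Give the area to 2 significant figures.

z = ln(37/6) / ln(236/1.12) = 1.8192 / 5.3505 = 0.3400
c = 6 / 1.12^0.3400 = 6 / 1.039 = 5.773
A = (41/5.773)^(1/0.3400) ⇒ ln A = ln(7.102)/0.3400 = 5.7658
A = e^5.7658 ≈ 319.2 mi²

320 mi²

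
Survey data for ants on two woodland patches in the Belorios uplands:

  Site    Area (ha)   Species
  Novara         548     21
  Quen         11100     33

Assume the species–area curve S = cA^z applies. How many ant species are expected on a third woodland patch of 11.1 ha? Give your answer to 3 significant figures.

11.7

z = ln(33/21) / ln(11100/548) = 0.4520 / 3.0084 = 0.1502
c = 21 / 548^0.1502 = 21 / 2.579 = 8.142
S₃ = 8.142 × 11.1^0.1502 = 8.142 × 1.436 ≈ 11.69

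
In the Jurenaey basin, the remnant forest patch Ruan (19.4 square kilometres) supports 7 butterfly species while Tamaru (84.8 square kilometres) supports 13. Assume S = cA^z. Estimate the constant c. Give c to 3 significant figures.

z = ln(S₂/S₁) / ln(A₂/A₁) = ln(13/7) / ln(84.8/19.4) = 0.6190 / 1.4750 = 0.4197
c = S₁ / A₁^z = 7 / 19.4^0.4197 = 7 / 3.471 = 2.017

2.02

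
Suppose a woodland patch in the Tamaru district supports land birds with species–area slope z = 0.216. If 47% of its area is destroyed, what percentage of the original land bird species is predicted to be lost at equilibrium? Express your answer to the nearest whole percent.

S_new/S_old = (A_new/A_old)^z = 0.53^0.216
= exp(0.216 × ln 0.53) = exp(0.216 × -0.6349) = exp(-0.1371) ≈ 0.8719
Fraction lost = 1 − 0.8719 = 0.1281

13%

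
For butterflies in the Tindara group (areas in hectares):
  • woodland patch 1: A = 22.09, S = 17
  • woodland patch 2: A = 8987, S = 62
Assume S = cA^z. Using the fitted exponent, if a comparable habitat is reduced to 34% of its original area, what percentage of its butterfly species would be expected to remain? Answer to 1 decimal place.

z = ln(62/17) / ln(8987/22.09) = 1.2939 / 6.0084 = 0.2154
S_new/S_old = (A_new/A_old)^z = 0.34^0.2154 = exp(0.2154 × -1.0788) = 0.7927

79.3%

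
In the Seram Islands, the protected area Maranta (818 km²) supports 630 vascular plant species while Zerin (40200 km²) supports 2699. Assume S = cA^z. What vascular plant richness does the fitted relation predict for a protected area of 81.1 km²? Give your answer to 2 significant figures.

z = ln(2699/630) / ln(40200/818) = 1.4549 / 3.8948 = 0.3736
c = 630 / 818^0.3736 = 630 / 12.25 = 51.44
S₃ = 51.44 × 81.1^0.3736 = 51.44 × 5.166 ≈ 265.7

270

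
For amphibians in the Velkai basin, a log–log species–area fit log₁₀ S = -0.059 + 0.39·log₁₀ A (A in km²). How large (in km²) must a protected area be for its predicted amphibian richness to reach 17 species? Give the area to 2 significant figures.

17 = 0.873 × A^0.39  ⇒  A^0.39 = 17/0.873 = 19.47
ln A = ln(19.47) / 0.39 = 2.9691 / 0.39 = 7.6130
A = e^7.6130 ≈ 2024 km²

2000 km²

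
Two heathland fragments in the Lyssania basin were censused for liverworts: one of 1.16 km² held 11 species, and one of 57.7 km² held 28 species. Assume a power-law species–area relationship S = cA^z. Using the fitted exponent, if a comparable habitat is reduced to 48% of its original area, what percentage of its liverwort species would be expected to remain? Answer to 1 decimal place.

z = ln(28/11) / ln(57.7/1.16) = 0.9343 / 3.9068 = 0.2391
S_new/S_old = (A_new/A_old)^z = 0.48^0.2391 = exp(0.2391 × -0.7340) = 0.839

83.9%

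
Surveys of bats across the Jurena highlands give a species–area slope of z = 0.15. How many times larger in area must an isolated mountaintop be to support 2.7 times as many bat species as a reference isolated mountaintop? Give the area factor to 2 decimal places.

751.20

(A₂/A₁)^0.15 = 2.7, so A₂/A₁ = 2.7^(1/0.15) = 2.7^6.667
ln(A₂/A₁) = ln 2.7 / 0.15 = 0.9933 / 0.15 = 6.6217
A₂/A₁ = e^6.6217 ≈ 751.2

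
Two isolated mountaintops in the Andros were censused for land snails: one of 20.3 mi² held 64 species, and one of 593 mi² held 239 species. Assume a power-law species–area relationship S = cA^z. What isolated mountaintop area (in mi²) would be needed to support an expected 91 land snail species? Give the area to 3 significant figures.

z = ln(239/64) / ln(593/20.3) = 1.3176 / 3.3746 = 0.3904
c = 64 / 20.3^0.3904 = 64 / 3.24 = 19.75
A = (91/19.75)^(1/0.3904) ⇒ ln A = ln(4.606)/0.3904 = 3.9121
A = e^3.9121 ≈ 50 mi²

50.0 mi²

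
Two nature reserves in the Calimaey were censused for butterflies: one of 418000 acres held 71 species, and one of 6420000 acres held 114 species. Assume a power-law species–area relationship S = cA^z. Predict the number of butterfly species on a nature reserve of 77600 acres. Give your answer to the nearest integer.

z = ln(114/71) / ln(6420000/418000) = 0.4735 / 2.7317 = 0.1733
c = 71 / 418000^0.1733 = 71 / 9.427 = 7.531
S₃ = 7.531 × 77600^0.1733 = 7.531 × 7.041 ≈ 53.03

53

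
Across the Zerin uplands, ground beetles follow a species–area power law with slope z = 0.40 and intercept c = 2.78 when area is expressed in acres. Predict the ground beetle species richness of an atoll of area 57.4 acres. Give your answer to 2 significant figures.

14

S = 2.78 × 57.4^0.4 = 2.78 × 5.053 ≈ 14.05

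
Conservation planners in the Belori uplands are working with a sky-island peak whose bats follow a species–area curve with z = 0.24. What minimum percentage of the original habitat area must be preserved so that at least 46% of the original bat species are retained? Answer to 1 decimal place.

Need (A_new/A_old)^0.24 = 0.46, so A_new/A_old = 0.46^(1/0.24) = 0.46^4.167
ln(A_new/A_old) = ln 0.46 / 0.24 = -0.7765 / 0.24 = -3.2355
A_new/A_old = e^-3.2355 ≈ 0.03934

3.9%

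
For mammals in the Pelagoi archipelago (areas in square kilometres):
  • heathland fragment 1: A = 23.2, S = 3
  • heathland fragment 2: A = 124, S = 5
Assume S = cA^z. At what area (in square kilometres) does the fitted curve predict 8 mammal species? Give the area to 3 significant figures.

z = ln(5/3) / ln(124/23.2) = 0.5108 / 1.6761 = 0.3048
c = 3 / 23.2^0.3048 = 3 / 2.607 = 1.151
A = (8/1.151)^(1/0.3048) ⇒ ln A = ln(6.952)/0.3048 = 6.3625
A = e^6.3625 ≈ 579.7 square kilometres

580 square kilometres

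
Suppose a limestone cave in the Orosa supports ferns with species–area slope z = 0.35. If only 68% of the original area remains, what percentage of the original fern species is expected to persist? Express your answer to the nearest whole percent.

S_new/S_old = (A_new/A_old)^z = 0.68^0.35
= exp(0.35 × ln 0.68) = exp(0.35 × -0.3857) = exp(-0.1350) ≈ 0.8737

87%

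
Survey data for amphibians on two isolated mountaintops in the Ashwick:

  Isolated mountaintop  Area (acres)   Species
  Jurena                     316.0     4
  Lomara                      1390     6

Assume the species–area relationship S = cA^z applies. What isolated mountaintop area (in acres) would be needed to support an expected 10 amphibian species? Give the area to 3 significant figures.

z = ln(6/4) / ln(1390/316) = 0.4055 / 1.4813 = 0.2737
c = 4 / 316^0.2737 = 4 / 4.833 = 0.8277
A = (10/0.8277)^(1/0.2737) ⇒ ln A = ln(12.08)/0.2737 = 9.1033
A = e^9.1033 ≈ 8985 acres

8980 acres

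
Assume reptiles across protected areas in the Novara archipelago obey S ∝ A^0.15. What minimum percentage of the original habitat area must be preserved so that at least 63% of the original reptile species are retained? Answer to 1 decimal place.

Need (A_new/A_old)^0.15 = 0.63, so A_new/A_old = 0.63^(1/0.15) = 0.63^6.667
ln(A_new/A_old) = ln 0.63 / 0.15 = -0.4620 / 0.15 = -3.0802
A_new/A_old = e^-3.0802 ≈ 0.04595

4.6%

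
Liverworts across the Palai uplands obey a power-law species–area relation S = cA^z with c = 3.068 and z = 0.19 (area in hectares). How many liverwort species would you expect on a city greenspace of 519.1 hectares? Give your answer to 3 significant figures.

S = 3.068 × 519.1^0.19 = 3.068 × 3.28 ≈ 10.06

10.1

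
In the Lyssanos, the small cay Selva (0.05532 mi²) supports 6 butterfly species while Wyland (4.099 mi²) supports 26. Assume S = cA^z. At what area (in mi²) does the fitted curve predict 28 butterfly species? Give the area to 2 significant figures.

5.1 mi²

z = ln(26/6) / ln(4.099/0.05532) = 1.4663 / 4.3054 = 0.3406
c = 6 / 0.05532^0.3406 = 6 / 0.3731 = 16.08
A = (28/16.08)^(1/0.3406) ⇒ ln A = ln(1.741)/0.3406 = 1.6283
A = e^1.6283 ≈ 5.095 mi²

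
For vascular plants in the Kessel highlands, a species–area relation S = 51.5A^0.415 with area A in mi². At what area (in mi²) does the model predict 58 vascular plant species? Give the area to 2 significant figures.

58 = 51.5 × A^0.415  ⇒  A^0.415 = 58/51.5 = 1.126
ln A = ln(1.126) / 0.415 = 0.1189 / 0.415 = 0.2864
A = e^0.2864 ≈ 1.332 mi²

1.3 mi²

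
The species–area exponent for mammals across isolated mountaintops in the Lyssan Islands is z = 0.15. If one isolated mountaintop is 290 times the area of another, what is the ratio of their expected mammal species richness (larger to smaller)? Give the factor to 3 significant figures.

S₂/S₁ = (A₂/A₁)^z = 290^0.15
ln(S₂/S₁) = 0.15 × ln 290 = 0.15 × 5.6699 = 0.8505
S₂/S₁ = e^0.8505 ≈ 2.341

2.34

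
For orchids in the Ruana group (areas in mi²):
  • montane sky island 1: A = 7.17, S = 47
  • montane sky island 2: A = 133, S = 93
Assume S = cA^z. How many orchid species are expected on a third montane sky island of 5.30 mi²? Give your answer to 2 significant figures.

44

z = ln(93/47) / ln(133/7.17) = 0.6825 / 2.9204 = 0.2337
c = 47 / 7.17^0.2337 = 47 / 1.585 = 29.66
S₃ = 29.66 × 5.3^0.2337 = 29.66 × 1.477 ≈ 43.8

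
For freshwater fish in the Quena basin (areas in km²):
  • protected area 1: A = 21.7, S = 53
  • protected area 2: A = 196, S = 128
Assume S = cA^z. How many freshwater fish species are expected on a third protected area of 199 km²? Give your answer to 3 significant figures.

z = ln(128/53) / ln(196/21.7) = 0.8817 / 2.2008 = 0.4006
c = 53 / 21.7^0.4006 = 53 / 3.431 = 15.45
S₃ = 15.45 × 199^0.4006 = 15.45 × 8.337 ≈ 128.8

129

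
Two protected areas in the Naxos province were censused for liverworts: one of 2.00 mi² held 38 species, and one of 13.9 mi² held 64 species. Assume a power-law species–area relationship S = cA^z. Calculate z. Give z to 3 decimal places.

0.269

Taking logs: ln S = ln c + z ln A, so z = (ln S₂ − ln S₁)/(ln A₂ − ln A₁).
z = ln(64/38) / ln(13.9/2) = ln(1.684) / ln(6.95) = 0.5213 / 1.9387 = 0.2689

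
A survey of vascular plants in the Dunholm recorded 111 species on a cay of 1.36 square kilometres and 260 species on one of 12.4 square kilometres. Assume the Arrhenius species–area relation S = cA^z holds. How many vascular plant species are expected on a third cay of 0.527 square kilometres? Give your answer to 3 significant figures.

z = ln(260/111) / ln(12.4/1.36) = 0.8512 / 2.2102 = 0.3851
c = 111 / 1.36^0.3851 = 111 / 1.126 = 98.6
S₃ = 98.6 × 0.527^0.3851 = 98.6 × 0.7814 ≈ 77.05

77.0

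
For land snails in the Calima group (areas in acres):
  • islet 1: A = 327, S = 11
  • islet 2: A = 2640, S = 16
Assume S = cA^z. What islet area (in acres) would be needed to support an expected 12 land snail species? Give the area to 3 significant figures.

z = ln(16/11) / ln(2640/327) = 0.3747 / 2.0886 = 0.1794
c = 11 / 327^0.1794 = 11 / 2.826 = 3.893
A = (12/3.893)^(1/0.1794) ⇒ ln A = ln(3.082)/0.1794 = 6.2750
A = e^6.2750 ≈ 531.1 acres

531 acres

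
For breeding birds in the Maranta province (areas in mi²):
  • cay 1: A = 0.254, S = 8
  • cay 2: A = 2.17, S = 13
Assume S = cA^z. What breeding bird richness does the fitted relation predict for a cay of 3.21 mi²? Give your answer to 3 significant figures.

z = ln(13/8) / ln(2.17/0.254) = 0.4855 / 2.1451 = 0.2263
c = 8 / 0.254^0.2263 = 8 / 0.7333 = 10.91
S₃ = 10.91 × 3.21^0.2263 = 10.91 × 1.302 ≈ 14.2

14.2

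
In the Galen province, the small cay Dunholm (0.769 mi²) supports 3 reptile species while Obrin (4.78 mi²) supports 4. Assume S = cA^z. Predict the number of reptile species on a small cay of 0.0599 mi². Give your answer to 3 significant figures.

2.01

z = ln(4/3) / ln(4.78/0.769) = 0.2877 / 1.8271 = 0.1575
c = 3 / 0.769^0.1575 = 3 / 0.9595 = 3.127
S₃ = 3.127 × 0.0599^0.1575 = 3.127 × 0.642 ≈ 2.007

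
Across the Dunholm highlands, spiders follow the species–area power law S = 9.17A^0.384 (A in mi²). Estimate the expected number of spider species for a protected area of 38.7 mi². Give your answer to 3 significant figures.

S = 9.17 × 38.7^0.384
ln S = ln 9.17 + 0.384 × ln 38.7 = 2.2159 + 0.384 × 3.6558 = 3.6198
S = e^3.6198 ≈ 37.33

37.3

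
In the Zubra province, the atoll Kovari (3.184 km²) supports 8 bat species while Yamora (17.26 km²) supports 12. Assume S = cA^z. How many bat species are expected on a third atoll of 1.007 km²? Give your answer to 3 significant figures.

6.07

z = ln(12/8) / ln(17.26/3.184) = 0.4055 / 1.6903 = 0.2399
c = 8 / 3.184^0.2399 = 8 / 1.32 = 6.059
S₃ = 6.059 × 1.007^0.2399 = 6.059 × 1.002 ≈ 6.07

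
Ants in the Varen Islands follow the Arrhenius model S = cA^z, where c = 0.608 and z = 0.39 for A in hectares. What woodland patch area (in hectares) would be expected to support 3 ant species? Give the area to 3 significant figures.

59.9 hectares

3 = 0.608 × A^0.39  ⇒  A^0.39 = 3/0.608 = 4.934
ln A = ln(4.934) / 0.39 = 1.5962 / 0.39 = 4.0928
A = e^4.0928 ≈ 59.91 hectares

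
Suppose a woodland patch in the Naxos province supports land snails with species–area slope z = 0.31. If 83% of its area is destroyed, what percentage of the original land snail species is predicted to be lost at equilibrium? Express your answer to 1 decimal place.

S_new/S_old = (A_new/A_old)^z = 0.17^0.31
= exp(0.31 × ln 0.17) = exp(0.31 × -1.7720) = exp(-0.5493) ≈ 0.5773
Fraction lost = 1 − 0.5773 = 0.4227

42.3%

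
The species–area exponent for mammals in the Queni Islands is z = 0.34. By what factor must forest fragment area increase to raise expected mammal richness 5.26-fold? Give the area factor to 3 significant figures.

(A₂/A₁)^0.34 = 5.26, so A₂/A₁ = 5.26^(1/0.34) = 5.26^2.941
ln(A₂/A₁) = ln 5.26 / 0.34 = 1.6601 / 0.34 = 4.8827
A₂/A₁ = e^4.8827 ≈ 132

132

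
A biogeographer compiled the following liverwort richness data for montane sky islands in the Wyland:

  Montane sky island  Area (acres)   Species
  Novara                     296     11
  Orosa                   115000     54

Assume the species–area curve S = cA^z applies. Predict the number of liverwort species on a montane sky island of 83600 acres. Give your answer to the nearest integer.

50

z = ln(54/11) / ln(115000/296) = 1.5911 / 5.9623 = 0.2669
c = 11 / 296^0.2669 = 11 / 4.565 = 2.409
S₃ = 2.409 × 83600^0.2669 = 2.409 × 20.58 ≈ 49.59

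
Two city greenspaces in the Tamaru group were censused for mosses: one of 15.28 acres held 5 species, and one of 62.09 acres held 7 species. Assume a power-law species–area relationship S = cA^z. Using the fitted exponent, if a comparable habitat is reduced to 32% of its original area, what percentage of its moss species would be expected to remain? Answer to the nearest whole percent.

z = ln(7/5) / ln(62.09/15.28) = 0.3365 / 1.4020 = 0.2400
S_new/S_old = (A_new/A_old)^z = 0.32^0.2400 = exp(0.2400 × -1.1394) = 0.7608

76%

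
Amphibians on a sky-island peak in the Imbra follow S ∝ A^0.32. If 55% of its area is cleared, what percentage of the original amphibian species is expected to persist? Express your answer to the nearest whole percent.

77%

S_new/S_old = (A_new/A_old)^z = 0.45^0.32
= exp(0.32 × ln 0.45) = exp(0.32 × -0.7985) = exp(-0.2555) ≈ 0.7745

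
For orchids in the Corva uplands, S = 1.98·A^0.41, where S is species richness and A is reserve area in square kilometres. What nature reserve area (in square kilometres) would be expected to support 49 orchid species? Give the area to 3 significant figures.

49 = 1.98 × A^0.41  ⇒  A^0.41 = 49/1.98 = 24.75
ln A = ln(24.75) / 0.41 = 3.2087 / 0.41 = 7.8262
A = e^7.8262 ≈ 2505 square kilometres

2510 square kilometres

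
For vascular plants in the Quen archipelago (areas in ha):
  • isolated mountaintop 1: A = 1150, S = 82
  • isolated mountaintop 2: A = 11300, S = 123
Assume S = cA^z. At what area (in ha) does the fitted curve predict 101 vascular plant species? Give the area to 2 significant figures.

z = ln(123/82) / ln(11300/1150) = 0.4055 / 2.2850 = 0.1774
c = 82 / 1150^0.1774 = 82 / 3.492 = 23.48
A = (101/23.48)^(1/0.1774) ⇒ ln A = ln(4.301)/0.1774 = 8.2220
A = e^8.2220 ≈ 3722 ha

3700 ha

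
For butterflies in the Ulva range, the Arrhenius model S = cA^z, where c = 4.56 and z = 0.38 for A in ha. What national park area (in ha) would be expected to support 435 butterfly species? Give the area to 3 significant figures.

162000 ha

435 = 4.56 × A^0.38  ⇒  A^0.38 = 435/4.56 = 95.39
ln A = ln(95.39) / 0.38 = 4.5580 / 0.38 = 11.9948
A = e^11.9948 ≈ 161910 ha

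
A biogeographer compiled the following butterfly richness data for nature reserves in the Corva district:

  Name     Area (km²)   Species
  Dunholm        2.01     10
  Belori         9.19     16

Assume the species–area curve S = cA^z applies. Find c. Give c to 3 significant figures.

8.06

z = ln(S₂/S₁) / ln(A₂/A₁) = ln(16/10) / ln(9.19/2.01) = 0.4700 / 1.5200 = 0.3092
c = S₁ / A₁^z = 10 / 2.01^0.3092 = 10 / 1.241 = 8.058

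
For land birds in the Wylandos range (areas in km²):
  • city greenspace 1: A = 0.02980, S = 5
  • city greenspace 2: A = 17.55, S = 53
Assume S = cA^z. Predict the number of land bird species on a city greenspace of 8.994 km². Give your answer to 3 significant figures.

z = ln(53/5) / ln(17.55/0.0298) = 2.3609 / 6.3783 = 0.3701
c = 5 / 0.0298^0.3701 = 5 / 0.2724 = 18.35
S₃ = 18.35 × 8.994^0.3701 = 18.35 × 2.255 ≈ 41.38

41.4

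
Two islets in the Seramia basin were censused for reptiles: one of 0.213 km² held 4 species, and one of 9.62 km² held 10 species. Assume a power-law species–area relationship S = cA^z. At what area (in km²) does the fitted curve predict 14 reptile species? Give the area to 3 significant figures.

39.0 km²

z = ln(10/4) / ln(9.62/0.213) = 0.9163 / 3.8103 = 0.2405
c = 4 / 0.213^0.2405 = 4 / 0.6894 = 5.802
A = (14/5.802)^(1/0.2405) ⇒ ln A = ln(2.413)/0.2405 = 3.6630
A = e^3.6630 ≈ 38.98 km²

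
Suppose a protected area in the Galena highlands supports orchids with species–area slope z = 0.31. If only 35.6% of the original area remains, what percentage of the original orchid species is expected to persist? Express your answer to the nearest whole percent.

S_new/S_old = (A_new/A_old)^z = 0.356^0.31
= exp(0.31 × ln 0.356) = exp(0.31 × -1.0328) = exp(-0.3202) ≈ 0.726

73%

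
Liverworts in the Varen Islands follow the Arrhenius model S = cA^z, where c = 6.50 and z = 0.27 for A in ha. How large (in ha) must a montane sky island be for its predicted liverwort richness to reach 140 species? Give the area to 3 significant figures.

86700 ha

140 = 6.5 × A^0.27  ⇒  A^0.27 = 140/6.5 = 21.54
ln A = ln(21.54) / 0.27 = 3.0698 / 0.27 = 11.3698
A = e^11.3698 ≈ 86663 ha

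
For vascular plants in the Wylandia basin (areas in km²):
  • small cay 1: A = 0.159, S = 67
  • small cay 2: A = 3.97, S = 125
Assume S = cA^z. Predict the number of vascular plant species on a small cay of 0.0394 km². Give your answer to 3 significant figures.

z = ln(125/67) / ln(3.97/0.159) = 0.6236 / 3.2176 = 0.1938
c = 67 / 0.159^0.1938 = 67 / 0.7002 = 95.69
S₃ = 95.69 × 0.0394^0.1938 = 95.69 × 0.5343 ≈ 51.13

51.1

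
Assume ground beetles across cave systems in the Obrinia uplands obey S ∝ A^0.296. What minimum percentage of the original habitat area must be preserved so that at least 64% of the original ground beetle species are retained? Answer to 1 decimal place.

22.1%

Need (A_new/A_old)^0.296 = 0.64, so A_new/A_old = 0.64^(1/0.296) = 0.64^3.378
ln(A_new/A_old) = ln 0.64 / 0.296 = -0.4463 / 0.296 = -1.5077
A_new/A_old = e^-1.5077 ≈ 0.2214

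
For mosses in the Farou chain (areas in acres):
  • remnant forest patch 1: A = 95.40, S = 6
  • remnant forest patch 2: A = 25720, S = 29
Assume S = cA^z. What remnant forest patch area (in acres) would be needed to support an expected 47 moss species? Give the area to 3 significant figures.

z = ln(29/6) / ln(25720/95.4) = 1.5755 / 5.5969 = 0.2815
c = 6 / 95.4^0.2815 = 6 / 3.608 = 1.663
A = (47/1.663)^(1/0.2815) ⇒ ln A = ln(28.26)/0.2815 = 11.8703
A = e^11.8703 ≈ 142959 acres

143000 acres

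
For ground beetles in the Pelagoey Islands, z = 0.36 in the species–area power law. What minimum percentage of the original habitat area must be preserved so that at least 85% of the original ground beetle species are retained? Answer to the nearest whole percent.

Need (A_new/A_old)^0.36 = 0.85, so A_new/A_old = 0.85^(1/0.36) = 0.85^2.778
ln(A_new/A_old) = ln 0.85 / 0.36 = -0.1625 / 0.36 = -0.4514
A_new/A_old = e^-0.4514 ≈ 0.6367

64%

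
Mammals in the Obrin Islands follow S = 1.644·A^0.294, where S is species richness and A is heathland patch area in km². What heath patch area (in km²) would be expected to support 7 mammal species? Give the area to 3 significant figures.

7 = 1.644 × A^0.294  ⇒  A^0.294 = 7/1.644 = 4.258
ln A = ln(4.258) / 0.294 = 1.4488 / 0.294 = 4.9278
A = e^4.9278 ≈ 138.1 km²

138 km²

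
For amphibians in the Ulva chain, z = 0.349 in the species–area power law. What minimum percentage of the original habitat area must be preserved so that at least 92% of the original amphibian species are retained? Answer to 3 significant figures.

78.7%

Need (A_new/A_old)^0.349 = 0.92, so A_new/A_old = 0.92^(1/0.349) = 0.92^2.865
ln(A_new/A_old) = ln 0.92 / 0.349 = -0.0834 / 0.349 = -0.2389
A_new/A_old = e^-0.2389 ≈ 0.7875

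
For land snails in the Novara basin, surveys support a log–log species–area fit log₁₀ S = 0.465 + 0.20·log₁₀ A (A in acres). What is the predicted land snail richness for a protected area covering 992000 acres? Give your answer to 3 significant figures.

46.2

S = 2.917 × 992000^0.2 = 2.917 × 15.82 ≈ 46.16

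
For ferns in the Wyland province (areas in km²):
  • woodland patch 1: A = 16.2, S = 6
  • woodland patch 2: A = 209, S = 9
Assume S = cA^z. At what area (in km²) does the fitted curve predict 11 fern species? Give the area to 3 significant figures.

741 km²

z = ln(9/6) / ln(209/16.2) = 0.4055 / 2.5573 = 0.1586
c = 6 / 16.2^0.1586 = 6 / 1.555 = 3.858
A = (11/3.858)^(1/0.1586) ⇒ ln A = ln(2.851)/0.1586 = 6.6080
A = e^6.6080 ≈ 741 km²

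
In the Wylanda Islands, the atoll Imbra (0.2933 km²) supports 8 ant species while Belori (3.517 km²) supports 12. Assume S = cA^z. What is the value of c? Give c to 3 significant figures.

z = ln(S₂/S₁) / ln(A₂/A₁) = ln(12/8) / ln(3.517/0.2933) = 0.4055 / 2.4842 = 0.1632
c = S₁ / A₁^z = 8 / 0.2933^0.1632 = 8 / 0.8186 = 9.773

9.77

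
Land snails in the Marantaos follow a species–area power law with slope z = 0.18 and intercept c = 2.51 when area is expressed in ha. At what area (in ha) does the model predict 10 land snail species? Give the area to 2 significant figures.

2200 ha

10 = 2.51 × A^0.18  ⇒  A^0.18 = 10/2.51 = 3.984
ln A = ln(3.984) / 0.18 = 1.3823 / 0.18 = 7.6795
A = e^7.6795 ≈ 2163 ha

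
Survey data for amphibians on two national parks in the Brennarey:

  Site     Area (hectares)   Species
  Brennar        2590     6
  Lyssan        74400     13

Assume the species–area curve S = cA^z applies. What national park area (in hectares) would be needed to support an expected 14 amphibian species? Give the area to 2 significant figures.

100000 hectares

z = ln(13/6) / ln(74400/2590) = 0.7732 / 3.3578 = 0.2303
c = 6 / 2590^0.2303 = 6 / 6.109 = 0.9822
A = (14/0.9822)^(1/0.2303) ⇒ ln A = ln(14.25)/0.2303 = 11.5390
A = e^11.5390 ≈ 102646 hectares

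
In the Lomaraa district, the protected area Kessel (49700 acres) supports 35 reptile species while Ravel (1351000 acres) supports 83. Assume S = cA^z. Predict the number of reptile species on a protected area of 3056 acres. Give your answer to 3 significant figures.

z = ln(83/35) / ln(1351000/49700) = 0.8635 / 3.3026 = 0.2615
c = 35 / 49700^0.2615 = 35 / 16.9 = 2.071
S₃ = 2.071 × 3056^0.2615 = 2.071 × 8.151 ≈ 16.88

16.9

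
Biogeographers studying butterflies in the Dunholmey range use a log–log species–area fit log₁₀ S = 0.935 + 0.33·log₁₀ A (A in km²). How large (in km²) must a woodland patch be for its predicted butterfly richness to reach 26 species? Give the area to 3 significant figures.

28.5 km²

26 = 8.61 × A^0.33  ⇒  A^0.33 = 26/8.61 = 3.02
ln A = ln(3.02) / 0.33 = 1.1052 / 0.33 = 3.3490
A = e^3.3490 ≈ 28.48 km²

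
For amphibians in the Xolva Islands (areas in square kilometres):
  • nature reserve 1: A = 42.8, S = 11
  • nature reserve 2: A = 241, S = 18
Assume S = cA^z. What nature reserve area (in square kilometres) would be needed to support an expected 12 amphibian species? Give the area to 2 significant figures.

z = ln(18/11) / ln(241/42.8) = 0.4925 / 1.7283 = 0.2850
c = 11 / 42.8^0.2850 = 11 / 2.917 = 3.771
A = (12/3.771)^(1/0.2850) ⇒ ln A = ln(3.182)/0.2850 = 4.0619
A = e^4.0619 ≈ 58.08 square kilometres

58 square kilometres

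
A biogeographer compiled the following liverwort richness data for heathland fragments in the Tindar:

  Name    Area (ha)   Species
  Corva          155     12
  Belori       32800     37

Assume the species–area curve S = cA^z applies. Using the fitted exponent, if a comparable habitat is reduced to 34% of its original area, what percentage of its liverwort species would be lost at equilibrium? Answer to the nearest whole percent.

20%

z = ln(37/12) / ln(32800/155) = 1.1260 / 5.3548 = 0.2103
S_new/S_old = (A_new/A_old)^z = 0.34^0.2103 = exp(0.2103 × -1.0788) = 0.797
Fraction lost = 1 − 0.797 = 0.203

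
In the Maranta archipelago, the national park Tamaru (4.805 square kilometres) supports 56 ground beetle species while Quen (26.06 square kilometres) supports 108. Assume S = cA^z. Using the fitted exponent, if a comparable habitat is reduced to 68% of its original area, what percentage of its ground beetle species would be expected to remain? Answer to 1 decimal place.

86.1%

z = ln(108/56) / ln(26.06/4.805) = 0.6568 / 1.6907 = 0.3885
S_new/S_old = (A_new/A_old)^z = 0.68^0.3885 = exp(0.3885 × -0.3857) = 0.8609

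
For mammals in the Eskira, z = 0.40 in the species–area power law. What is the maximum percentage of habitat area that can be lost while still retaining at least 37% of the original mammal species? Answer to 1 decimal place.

Need (A_new/A_old)^0.4 = 0.37, so A_new/A_old = 0.37^(1/0.4) = 0.37^2.5
ln(A_new/A_old) = ln 0.37 / 0.4 = -0.9943 / 0.4 = -2.4856
A_new/A_old = e^-2.4856 ≈ 0.08327
Fraction that can be lost = 1 − 0.08327 = 0.9167

91.7%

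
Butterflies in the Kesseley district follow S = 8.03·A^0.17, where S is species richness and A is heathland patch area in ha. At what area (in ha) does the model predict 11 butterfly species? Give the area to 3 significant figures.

6.37 ha

11 = 8.03 × A^0.17  ⇒  A^0.17 = 11/8.03 = 1.37
ln A = ln(1.37) / 0.17 = 0.3147 / 0.17 = 1.8512
A = e^1.8512 ≈ 6.368 ha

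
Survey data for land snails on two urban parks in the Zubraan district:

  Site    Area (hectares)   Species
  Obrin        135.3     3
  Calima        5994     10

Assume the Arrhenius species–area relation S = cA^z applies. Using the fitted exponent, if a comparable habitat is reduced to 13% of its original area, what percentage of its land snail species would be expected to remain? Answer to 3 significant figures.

52.3%

z = ln(10/3) / ln(5994/135.3) = 1.2040 / 3.7910 = 0.3176
S_new/S_old = (A_new/A_old)^z = 0.13^0.3176 = exp(0.3176 × -2.0402) = 0.5231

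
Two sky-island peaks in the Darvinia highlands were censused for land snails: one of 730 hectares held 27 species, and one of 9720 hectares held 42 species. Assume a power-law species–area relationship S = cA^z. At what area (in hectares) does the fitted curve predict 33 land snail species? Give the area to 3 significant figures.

z = ln(42/27) / ln(9720/730) = 0.4418 / 2.5889 = 0.1707
c = 27 / 730^0.1707 = 27 / 3.081 = 8.764
A = (33/8.764)^(1/0.1707) ⇒ ln A = ln(3.765)/0.1707 = 7.7689
A = e^7.7689 ≈ 2366 hectares

2370 hectares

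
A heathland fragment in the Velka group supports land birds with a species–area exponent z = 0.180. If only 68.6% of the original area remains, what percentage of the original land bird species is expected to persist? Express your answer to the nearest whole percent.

93%

S_new/S_old = (A_new/A_old)^z = 0.686^0.18
= exp(0.18 × ln 0.686) = exp(0.18 × -0.3769) = exp(-0.0678) ≈ 0.9344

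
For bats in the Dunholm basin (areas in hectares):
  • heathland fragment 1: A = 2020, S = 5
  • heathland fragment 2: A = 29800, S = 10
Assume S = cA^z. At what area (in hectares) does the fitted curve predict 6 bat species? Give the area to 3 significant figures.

4100 hectares

z = ln(10/5) / ln(29800/2020) = 0.6931 / 2.6914 = 0.2575
c = 5 / 2020^0.2575 = 5 / 7.1 = 0.7042
A = (6/0.7042)^(1/0.2575) ⇒ ln A = ln(8.52)/0.2575 = 8.3188
A = e^8.3188 ≈ 4100 hectares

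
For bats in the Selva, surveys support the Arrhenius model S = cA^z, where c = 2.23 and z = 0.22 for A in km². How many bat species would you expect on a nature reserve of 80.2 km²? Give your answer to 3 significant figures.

S = 2.23 × 80.2^0.22 = 2.23 × 2.624 ≈ 5.851

5.85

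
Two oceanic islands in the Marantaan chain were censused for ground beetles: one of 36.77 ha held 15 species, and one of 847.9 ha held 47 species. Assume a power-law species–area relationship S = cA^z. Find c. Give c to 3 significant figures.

4.04

z = ln(S₂/S₁) / ln(A₂/A₁) = ln(47/15) / ln(847.9/36.77) = 1.1421 / 3.1381 = 0.3639
c = S₁ / A₁^z = 15 / 36.77^0.3639 = 15 / 3.713 = 4.04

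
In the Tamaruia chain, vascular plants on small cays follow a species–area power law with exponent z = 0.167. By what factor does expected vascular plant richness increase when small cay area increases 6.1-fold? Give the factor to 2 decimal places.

S₂/S₁ = (A₂/A₁)^z = 6.1^0.167
ln(S₂/S₁) = 0.167 × ln 6.1 = 0.167 × 1.8083 = 0.3020
S₂/S₁ = e^0.3020 ≈ 1.353

1.35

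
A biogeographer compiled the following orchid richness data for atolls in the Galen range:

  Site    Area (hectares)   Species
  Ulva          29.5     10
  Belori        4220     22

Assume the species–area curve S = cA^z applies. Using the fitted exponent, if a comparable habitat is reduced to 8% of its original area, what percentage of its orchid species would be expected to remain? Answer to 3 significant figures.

66.9%

z = ln(22/10) / ln(4220/29.5) = 0.7885 / 4.9632 = 0.1589
S_new/S_old = (A_new/A_old)^z = 0.08^0.1589 = exp(0.1589 × -2.5257) = 0.6695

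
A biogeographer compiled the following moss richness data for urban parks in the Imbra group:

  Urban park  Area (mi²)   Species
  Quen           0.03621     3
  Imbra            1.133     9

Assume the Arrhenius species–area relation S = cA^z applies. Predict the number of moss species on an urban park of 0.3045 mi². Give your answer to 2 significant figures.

5.9

z = ln(9/3) / ln(1.133/0.03621) = 1.0986 / 3.4433 = 0.3191
c = 3 / 0.03621^0.3191 = 3 / 0.3469 = 8.648
S₃ = 8.648 × 0.3045^0.3191 = 8.648 × 0.6843 ≈ 5.918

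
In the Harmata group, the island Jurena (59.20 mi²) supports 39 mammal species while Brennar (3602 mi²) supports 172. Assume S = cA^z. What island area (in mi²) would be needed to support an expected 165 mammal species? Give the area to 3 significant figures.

3210 mi²

z = ln(172/39) / ln(3602/59.2) = 1.4839 / 4.1083 = 0.3612
c = 39 / 59.2^0.3612 = 39 / 4.367 = 8.931
A = (165/8.931)^(1/0.3612) ⇒ ln A = ln(18.48)/0.3612 = 8.0742
A = e^8.0742 ≈ 3211 mi²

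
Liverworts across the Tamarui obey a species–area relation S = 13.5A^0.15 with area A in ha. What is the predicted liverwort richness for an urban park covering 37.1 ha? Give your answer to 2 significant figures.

S = 13.5 × 37.1^0.15
ln S = ln 13.5 + 0.15 × ln 37.1 = 2.6027 + 0.15 × 3.6136 = 3.1447
S = e^3.1447 ≈ 23.21

23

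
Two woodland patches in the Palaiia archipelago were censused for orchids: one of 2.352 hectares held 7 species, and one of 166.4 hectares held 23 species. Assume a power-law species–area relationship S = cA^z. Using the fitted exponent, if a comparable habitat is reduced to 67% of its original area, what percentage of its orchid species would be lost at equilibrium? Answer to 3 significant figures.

10.6%

z = ln(23/7) / ln(166.4/2.352) = 1.1896 / 4.2591 = 0.2793
S_new/S_old = (A_new/A_old)^z = 0.67^0.2793 = exp(0.2793 × -0.4005) = 0.8942
Fraction lost = 1 − 0.8942 = 0.1058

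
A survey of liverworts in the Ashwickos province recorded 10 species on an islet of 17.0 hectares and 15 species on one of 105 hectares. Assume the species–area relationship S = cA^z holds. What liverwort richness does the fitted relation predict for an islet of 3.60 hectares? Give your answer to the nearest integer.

7

z = ln(15/10) / ln(105/17) = 0.4055 / 1.8207 = 0.2227
c = 10 / 17^0.2227 = 10 / 1.879 = 5.321
S₃ = 5.321 × 3.6^0.2227 = 5.321 × 1.33 ≈ 7.077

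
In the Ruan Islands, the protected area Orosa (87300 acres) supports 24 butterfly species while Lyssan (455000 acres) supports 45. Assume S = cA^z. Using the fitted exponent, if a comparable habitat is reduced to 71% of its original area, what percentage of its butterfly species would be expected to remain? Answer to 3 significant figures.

87.8%

z = ln(45/24) / ln(455000/87300) = 0.6286 / 1.6509 = 0.3808
S_new/S_old = (A_new/A_old)^z = 0.71^0.3808 = exp(0.3808 × -0.3425) = 0.8777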